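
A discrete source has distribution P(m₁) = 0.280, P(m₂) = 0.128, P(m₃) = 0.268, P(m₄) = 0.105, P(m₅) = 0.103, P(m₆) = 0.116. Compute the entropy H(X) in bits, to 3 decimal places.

2.443 bits

H = −Σ pᵢ log₂ pᵢ.
−0.280·log₂(0.280) = 0.5142
−0.128·log₂(0.128) = 0.3796
−0.268·log₂(0.268) = 0.5091
−0.105·log₂(0.105) = 0.3414
−0.103·log₂(0.103) = 0.3378
−0.116·log₂(0.116) = 0.3605
Sum ≈ 2.4426 → 2.443 bits.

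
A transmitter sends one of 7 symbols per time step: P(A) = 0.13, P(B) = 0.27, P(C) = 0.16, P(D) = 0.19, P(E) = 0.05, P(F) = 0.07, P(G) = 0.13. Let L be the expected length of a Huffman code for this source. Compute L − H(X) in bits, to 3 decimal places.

Entropy H = −Σ p log₂ p ≈ 2.6382 bits.
Huffman merges: 1/20+7/100→3/25; 3/25+13/100→1/4; 13/100+4/25→29/100; 19/100+1/4→11/25; 27/100+29/100→14/25; 11/25+14/25→1. L = 133/50 ≈ 2.6600.
L − H = 2.6600 − 2.6382 = 0.022 bits.

0.022 bits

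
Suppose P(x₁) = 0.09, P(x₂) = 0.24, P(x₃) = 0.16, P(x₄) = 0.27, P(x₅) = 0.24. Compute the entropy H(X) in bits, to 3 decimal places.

2.234 bits

H = −Σ pᵢ log₂ pᵢ.
−0.09·log₂(0.09) = 0.3127
−0.24·log₂(0.24) = 0.4941
−0.16·log₂(0.16) = 0.4230
−0.27·log₂(0.27) = 0.5100
−0.24·log₂(0.24) = 0.4941
Sum ≈ 2.2340 → 2.234 bits.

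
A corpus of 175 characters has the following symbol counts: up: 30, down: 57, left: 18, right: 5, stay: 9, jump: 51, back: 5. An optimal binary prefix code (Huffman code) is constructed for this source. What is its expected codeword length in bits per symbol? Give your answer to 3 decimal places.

Probabilities are the counts divided by 175.
Repeatedly combine the two least-probable nodes; the expected code length is the sum of the merged weights.
merge 1/35 + 1/35 → 2/35
merge 9/175 + 2/35 → 19/175
merge 18/175 + 19/175 → 37/175
merge 6/35 + 37/175 → 67/175
merge 51/175 + 57/175 → 108/175
merge 67/175 + 108/175 → 1
L = 2/35 + 19/175 + 37/175 + 67/175 + 108/175 + 1 = 416/175 ≈ 2.377 bits/symbol.

2.377 bits/symbol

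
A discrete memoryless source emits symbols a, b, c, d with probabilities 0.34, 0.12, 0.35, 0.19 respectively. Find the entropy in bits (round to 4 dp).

1.8816 bits

H = −Σ pᵢ log₂ pᵢ.
−0.34·log₂(0.34) = 0.5292
−0.12·log₂(0.12) = 0.3671
−0.35·log₂(0.35) = 0.5301
−0.19·log₂(0.19) = 0.4552
Sum ≈ 1.8816 → 1.8816 bits.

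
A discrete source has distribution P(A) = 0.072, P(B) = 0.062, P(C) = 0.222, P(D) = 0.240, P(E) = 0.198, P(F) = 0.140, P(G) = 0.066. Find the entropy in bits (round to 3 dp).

2.617 bits

H = −Σ pᵢ log₂ pᵢ.
−0.072·log₂(0.072) = 0.2733
−0.062·log₂(0.062) = 0.2487
−0.222·log₂(0.222) = 0.4820
−0.240·log₂(0.240) = 0.4941
−0.198·log₂(0.198) = 0.4626
−0.140·log₂(0.140) = 0.3971
−0.066·log₂(0.066) = 0.2588
Sum ≈ 2.6167 → 2.617 bits.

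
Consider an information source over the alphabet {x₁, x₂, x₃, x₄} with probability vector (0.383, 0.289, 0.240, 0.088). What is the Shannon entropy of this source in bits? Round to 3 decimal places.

1.851 bits

H = −Σ pᵢ log₂ pᵢ.
−0.383·log₂(0.383) = 0.5303
−0.289·log₂(0.289) = 0.5176
−0.240·log₂(0.240) = 0.4941
−0.088·log₂(0.088) = 0.3086
Sum ≈ 1.8505 → 1.851 bits.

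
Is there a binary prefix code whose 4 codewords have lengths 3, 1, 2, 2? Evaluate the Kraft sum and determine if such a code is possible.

1.125; no

With common denominator 2^3 = 8: Σ 2^(−ℓᵢ) = 1/8 + 4/8 + 2/8 + 2/8 = 9/8 = 1.125.
Kraft's inequality requires Σ ≤ 1; here Σ = 1.125 > 1, so no such prefix code exists.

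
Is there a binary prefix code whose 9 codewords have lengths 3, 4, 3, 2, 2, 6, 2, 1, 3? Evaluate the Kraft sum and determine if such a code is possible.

With common denominator 2^6 = 64: Σ 2^(−ℓᵢ) = 8/64 + 4/64 + 8/64 + 16/64 + 16/64 + 1/64 + 16/64 + 32/64 + 8/64 = 109/64 = 1.703125.
Kraft's inequality requires Σ ≤ 1; here Σ = 1.703125 > 1, so no such prefix code exists.

1.703125; no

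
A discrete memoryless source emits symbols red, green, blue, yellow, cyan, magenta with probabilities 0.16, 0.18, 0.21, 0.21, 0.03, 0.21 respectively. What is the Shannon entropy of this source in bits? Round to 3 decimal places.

H = −Σ pᵢ log₂ pᵢ.
−0.16·log₂(0.16) = 0.4230
−0.18·log₂(0.18) = 0.4453
−0.21·log₂(0.21) = 0.4728
−0.21·log₂(0.21) = 0.4728
−0.03·log₂(0.03) = 0.1518
−0.21·log₂(0.21) = 0.4728
Sum ≈ 2.4386 → 2.439 bits.

2.439 bits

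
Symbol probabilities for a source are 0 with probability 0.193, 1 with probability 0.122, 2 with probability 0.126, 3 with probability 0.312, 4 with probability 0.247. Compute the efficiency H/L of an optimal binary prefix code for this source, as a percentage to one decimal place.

Entropy H = −Σ p log₂ p ≈ 2.2275 bits.
Huffman merges: 61/500+63/500→31/125; 193/1000+247/1000→11/25; 31/125+39/125→14/25; 11/25+14/25→1. L = 281/125 ≈ 2.2480.
Efficiency = H/L = 2.2275/2.2480 = 99.1%.

99.1%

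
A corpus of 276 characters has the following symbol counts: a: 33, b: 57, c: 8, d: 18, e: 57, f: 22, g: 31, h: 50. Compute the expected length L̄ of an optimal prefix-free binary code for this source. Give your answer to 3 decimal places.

Probabilities are the counts divided by 276.
Repeatedly combine the two least-probable nodes; the expected code length is the sum of the merged weights.
merge 2/69 + 3/46 → 13/138
merge 11/138 + 13/138 → 4/23
merge 31/276 + 11/92 → 16/69
merge 4/23 + 25/138 → 49/138
merge 19/92 + 19/92 → 19/46
merge 16/69 + 49/138 → 27/46
merge 19/46 + 27/46 → 1
L = 13/138 + 4/23 + 16/69 + 49/138 + 19/46 + 27/46 + 1 = 197/69 ≈ 2.855 bits/symbol.

2.855 bits/symbol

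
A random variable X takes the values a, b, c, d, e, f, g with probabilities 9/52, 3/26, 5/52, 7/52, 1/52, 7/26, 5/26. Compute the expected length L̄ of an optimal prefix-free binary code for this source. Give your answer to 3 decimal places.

Repeatedly combine the two least-probable nodes; the expected code length is the sum of the merged weights.
merge 1/52 + 5/52 → 3/26
merge 3/26 + 3/26 → 3/13
merge 7/52 + 9/52 → 4/13
merge 5/26 + 3/13 → 11/26
merge 7/26 + 4/13 → 15/26
merge 11/26 + 15/26 → 1
L = 3/26 + 3/13 + 4/13 + 11/26 + 15/26 + 1 = 69/26 ≈ 2.654 bits/symbol.

2.654 bits/symbol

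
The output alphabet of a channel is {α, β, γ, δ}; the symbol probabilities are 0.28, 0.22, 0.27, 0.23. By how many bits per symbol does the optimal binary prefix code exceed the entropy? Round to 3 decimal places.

Entropy H = −Σ p log₂ p ≈ 1.9925 bits.
Huffman merges: 11/50+23/100→9/20; 27/100+7/25→11/20; 9/20+11/20→1. L = 2 ≈ 2.0000.
L − H = 2.0000 − 1.9925 = 0.008 bits.

0.008 bits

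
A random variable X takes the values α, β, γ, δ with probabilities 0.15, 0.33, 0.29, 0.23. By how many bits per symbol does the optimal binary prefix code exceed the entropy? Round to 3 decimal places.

Entropy H = −Σ p log₂ p ≈ 1.9439 bits.
Huffman merges: 3/20+23/100→19/50; 29/100+33/100→31/50; 19/50+31/50→1. L = 2 ≈ 2.0000.
L − H = 2.0000 − 1.9439 = 0.056 bits.

0.056 bits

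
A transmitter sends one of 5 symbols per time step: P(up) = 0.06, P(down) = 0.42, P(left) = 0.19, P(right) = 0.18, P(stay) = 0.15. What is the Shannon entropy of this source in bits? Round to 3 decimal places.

2.080 bits

H = −Σ pᵢ log₂ pᵢ.
−0.06·log₂(0.06) = 0.2435
−0.42·log₂(0.42) = 0.5256
−0.19·log₂(0.19) = 0.4552
−0.18·log₂(0.18) = 0.4453
−0.15·log₂(0.15) = 0.4105
Sum ≈ 2.0803 → 2.080 bits.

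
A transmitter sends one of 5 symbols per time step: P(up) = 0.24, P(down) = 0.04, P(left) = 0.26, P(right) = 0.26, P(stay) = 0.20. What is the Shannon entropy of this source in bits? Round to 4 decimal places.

2.1549 bits

H = −Σ pᵢ log₂ pᵢ.
−0.24·log₂(0.24) = 0.4941
−0.04·log₂(0.04) = 0.1858
−0.26·log₂(0.26) = 0.5053
−0.26·log₂(0.26) = 0.5053
−0.20·log₂(0.20) = 0.4644
Sum ≈ 2.1549 → 2.1549 bits.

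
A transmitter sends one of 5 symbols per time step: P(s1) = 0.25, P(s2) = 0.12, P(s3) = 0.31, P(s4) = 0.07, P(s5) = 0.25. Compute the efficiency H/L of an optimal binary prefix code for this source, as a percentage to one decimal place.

98.6%

Entropy H = −Σ p log₂ p ≈ 2.1594 bits.
Huffman merges: 7/100+3/25→19/100; 19/100+1/4→11/25; 1/4+31/100→14/25; 11/25+14/25→1. L = 219/100 ≈ 2.1900.
Efficiency = H/L = 2.1594/2.1900 = 98.6%.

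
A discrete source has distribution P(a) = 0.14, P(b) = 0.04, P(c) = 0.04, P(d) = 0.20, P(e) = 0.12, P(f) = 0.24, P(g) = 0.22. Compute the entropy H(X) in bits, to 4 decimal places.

2.5748 bits

H = −Σ pᵢ log₂ pᵢ.
−0.14·log₂(0.14) = 0.3971
−0.04·log₂(0.04) = 0.1858
−0.04·log₂(0.04) = 0.1858
−0.20·log₂(0.20) = 0.4644
−0.12·log₂(0.12) = 0.3671
−0.24·log₂(0.24) = 0.4941
−0.22·log₂(0.22) = 0.4806
Sum ≈ 2.5748 → 2.5748 bits.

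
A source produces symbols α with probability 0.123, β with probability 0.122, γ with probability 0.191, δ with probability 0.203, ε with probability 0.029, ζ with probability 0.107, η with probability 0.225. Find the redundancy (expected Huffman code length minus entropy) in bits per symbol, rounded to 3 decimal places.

Entropy H = −Σ p log₂ p ≈ 2.6426 bits.
Huffman merges: 29/1000+107/1000→17/125; 61/500+123/1000→49/200; 17/125+191/1000→327/1000; 203/1000+9/40→107/250; 49/200+327/1000→143/250; 107/250+143/250→1. L = 677/250 ≈ 2.7080.
L − H = 2.7080 − 2.6426 = 0.065 bits.

0.065 bits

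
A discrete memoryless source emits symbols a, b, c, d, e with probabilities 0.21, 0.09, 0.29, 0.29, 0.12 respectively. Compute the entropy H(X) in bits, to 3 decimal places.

H = −Σ pᵢ log₂ pᵢ.
−0.21·log₂(0.21) = 0.4728
−0.09·log₂(0.09) = 0.3127
−0.29·log₂(0.29) = 0.5179
−0.29·log₂(0.29) = 0.5179
−0.12·log₂(0.12) = 0.3671
Sum ≈ 2.1884 → 2.188 bits.

2.188 bits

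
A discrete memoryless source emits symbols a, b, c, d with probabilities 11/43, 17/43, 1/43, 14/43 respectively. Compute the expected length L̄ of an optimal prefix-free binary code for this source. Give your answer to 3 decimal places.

1.884 bits/symbol

Repeatedly combine the two least-probable nodes; the expected code length is the sum of the merged weights.
merge 1/43 + 11/43 → 12/43
merge 12/43 + 14/43 → 26/43
merge 17/43 + 26/43 → 1
L = 12/43 + 26/43 + 1 = 81/43 ≈ 1.884 bits/symbol.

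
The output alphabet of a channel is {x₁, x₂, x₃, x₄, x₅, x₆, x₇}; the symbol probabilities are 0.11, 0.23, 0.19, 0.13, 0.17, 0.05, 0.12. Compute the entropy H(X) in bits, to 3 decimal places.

H = −Σ pᵢ log₂ pᵢ.
−0.11·log₂(0.11) = 0.3503
−0.23·log₂(0.23) = 0.4877
−0.19·log₂(0.19) = 0.4552
−0.13·log₂(0.13) = 0.3826
−0.17·log₂(0.17) = 0.4346
−0.05·log₂(0.05) = 0.2161
−0.12·log₂(0.12) = 0.3671
Sum ≈ 2.6936 → 2.694 bits.

2.694 bits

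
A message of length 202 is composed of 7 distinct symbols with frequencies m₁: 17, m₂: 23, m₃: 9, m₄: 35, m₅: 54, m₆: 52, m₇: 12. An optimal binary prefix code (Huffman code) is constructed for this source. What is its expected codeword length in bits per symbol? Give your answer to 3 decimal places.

2.579 bits/symbol

Probabilities are the counts divided by 202.
Repeatedly combine the two least-probable nodes; the expected code length is the sum of the merged weights.
merge 9/202 + 6/101 → 21/202
merge 17/202 + 21/202 → 19/101
merge 23/202 + 35/202 → 29/101
merge 19/101 + 26/101 → 45/101
merge 27/101 + 29/101 → 56/101
merge 45/101 + 56/101 → 1
L = 21/202 + 19/101 + 29/101 + 45/101 + 56/101 + 1 = 521/202 ≈ 2.579 bits/symbol.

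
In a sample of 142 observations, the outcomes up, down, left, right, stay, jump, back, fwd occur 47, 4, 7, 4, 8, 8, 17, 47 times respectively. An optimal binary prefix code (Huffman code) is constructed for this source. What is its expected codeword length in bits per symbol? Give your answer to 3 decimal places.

Probabilities are the counts divided by 142.
Repeatedly combine the two least-probable nodes; the expected code length is the sum of the merged weights.
merge 2/71 + 2/71 → 4/71
merge 7/142 + 4/71 → 15/142
merge 4/71 + 4/71 → 8/71
merge 15/142 + 8/71 → 31/142
merge 17/142 + 31/142 → 24/71
merge 47/142 + 47/142 → 47/71
merge 24/71 + 47/71 → 1
L = 4/71 + 15/142 + 8/71 + 31/142 + 24/71 + 47/71 + 1 = 177/71 ≈ 2.493 bits/symbol.

2.493 bits/symbol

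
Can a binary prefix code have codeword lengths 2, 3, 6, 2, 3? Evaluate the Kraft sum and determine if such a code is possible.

With common denominator 2^6 = 64: Σ 2^(−ℓᵢ) = 16/64 + 8/64 + 1/64 + 16/64 + 8/64 = 49/64 = 0.765625.
Kraft's inequality requires Σ ≤ 1; here Σ = 0.765625 ≤ 1, so such a prefix code exists.

0.765625; yes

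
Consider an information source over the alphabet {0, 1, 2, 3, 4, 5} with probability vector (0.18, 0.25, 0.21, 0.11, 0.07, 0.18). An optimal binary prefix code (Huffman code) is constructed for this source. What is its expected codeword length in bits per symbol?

Repeatedly combine the two least-probable nodes; the expected code length is the sum of the merged weights.
merge 7/100 + 11/100 → 9/50
merge 9/50 + 9/50 → 9/25
merge 9/50 + 21/100 → 39/100
merge 1/4 + 9/25 → 61/100
merge 39/100 + 61/100 → 1
L = 9/50 + 9/25 + 39/100 + 61/100 + 1 = 127/50 = 2.54 bits/symbol.

2.54 bits/symbol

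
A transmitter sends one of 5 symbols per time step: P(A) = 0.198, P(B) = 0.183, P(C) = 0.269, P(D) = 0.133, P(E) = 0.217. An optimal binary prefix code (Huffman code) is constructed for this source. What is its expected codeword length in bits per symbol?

Repeatedly combine the two least-probable nodes; the expected code length is the sum of the merged weights.
merge 133/1000 + 183/1000 → 79/250
merge 99/500 + 217/1000 → 83/200
merge 269/1000 + 79/250 → 117/200
merge 83/200 + 117/200 → 1
L = 79/250 + 83/200 + 117/200 + 1 = 579/250 = 2.316 bits/symbol.

2.316 bits/symbol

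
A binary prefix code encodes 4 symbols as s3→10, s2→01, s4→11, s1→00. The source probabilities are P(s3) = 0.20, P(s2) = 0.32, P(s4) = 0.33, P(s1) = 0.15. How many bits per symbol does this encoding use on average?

2 bits/symbol

L̄ = Σ pᵢ·ℓᵢ = 0.20·2 + 0.32·2 + 0.33·2 + 0.15·2 = 2 bits/symbol.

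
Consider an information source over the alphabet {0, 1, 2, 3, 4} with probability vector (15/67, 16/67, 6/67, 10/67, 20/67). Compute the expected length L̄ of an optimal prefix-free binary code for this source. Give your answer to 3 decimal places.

2.239 bits/symbol

Repeatedly combine the two least-probable nodes; the expected code length is the sum of the merged weights.
merge 6/67 + 10/67 → 16/67
merge 15/67 + 16/67 → 31/67
merge 16/67 + 20/67 → 36/67
merge 31/67 + 36/67 → 1
L = 16/67 + 31/67 + 36/67 + 1 = 150/67 ≈ 2.239 bits/symbol.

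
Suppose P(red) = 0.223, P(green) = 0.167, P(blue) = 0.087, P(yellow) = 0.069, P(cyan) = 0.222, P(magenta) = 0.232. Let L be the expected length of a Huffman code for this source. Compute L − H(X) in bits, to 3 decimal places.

0.021 bits

Entropy H = −Σ p log₂ p ≈ 2.4577 bits.
Huffman merges: 69/1000+87/1000→39/250; 39/250+167/1000→323/1000; 111/500+223/1000→89/200; 29/125+323/1000→111/200; 89/200+111/200→1. L = 2479/1000 ≈ 2.4790.
L − H = 2.4790 − 2.4577 = 0.021 bits.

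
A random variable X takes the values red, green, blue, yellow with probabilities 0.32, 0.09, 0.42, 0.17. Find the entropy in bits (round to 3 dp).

H = −Σ pᵢ log₂ pᵢ.
−0.32·log₂(0.32) = 0.5260
−0.09·log₂(0.09) = 0.3127
−0.42·log₂(0.42) = 0.5256
−0.17·log₂(0.17) = 0.4346
Sum ≈ 1.7989 → 1.799 bits.

1.799 bits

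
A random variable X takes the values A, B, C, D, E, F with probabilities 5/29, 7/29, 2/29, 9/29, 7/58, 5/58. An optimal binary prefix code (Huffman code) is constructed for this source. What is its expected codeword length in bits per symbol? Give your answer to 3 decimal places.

2.431 bits/symbol

Repeatedly combine the two least-probable nodes; the expected code length is the sum of the merged weights.
merge 2/29 + 5/58 → 9/58
merge 7/58 + 9/58 → 8/29
merge 5/29 + 7/29 → 12/29
merge 8/29 + 9/29 → 17/29
merge 12/29 + 17/29 → 1
L = 9/58 + 8/29 + 12/29 + 17/29 + 1 = 141/58 ≈ 2.431 bits/symbol.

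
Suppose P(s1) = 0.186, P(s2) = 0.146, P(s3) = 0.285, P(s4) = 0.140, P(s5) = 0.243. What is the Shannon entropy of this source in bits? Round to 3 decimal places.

H = −Σ pᵢ log₂ pᵢ.
−0.186·log₂(0.186) = 0.4514
−0.146·log₂(0.146) = 0.4053
−0.285·log₂(0.285) = 0.5161
−0.140·log₂(0.140) = 0.3971
−0.243·log₂(0.243) = 0.4960
Sum ≈ 2.2658 → 2.266 bits.

2.266 bits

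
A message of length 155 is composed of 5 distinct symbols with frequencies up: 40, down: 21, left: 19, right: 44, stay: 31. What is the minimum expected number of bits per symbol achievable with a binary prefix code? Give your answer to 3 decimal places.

2.258 bits/symbol

Probabilities are the counts divided by 155.
Repeatedly combine the two least-probable nodes; the expected code length is the sum of the merged weights.
merge 19/155 + 21/155 → 8/31
merge 1/5 + 8/31 → 71/155
merge 8/31 + 44/155 → 84/155
merge 71/155 + 84/155 → 1
L = 8/31 + 71/155 + 84/155 + 1 = 70/31 ≈ 2.258 bits/symbol.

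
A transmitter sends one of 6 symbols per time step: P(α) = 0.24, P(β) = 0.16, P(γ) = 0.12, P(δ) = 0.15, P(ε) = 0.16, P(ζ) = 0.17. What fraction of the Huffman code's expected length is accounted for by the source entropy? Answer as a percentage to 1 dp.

Entropy H = −Σ p log₂ p ≈ 2.5524 bits.
Huffman merges: 3/25+3/20→27/100; 4/25+4/25→8/25; 17/100+6/25→41/100; 27/100+8/25→59/100; 41/100+59/100→1. L = 259/100 ≈ 2.5900.
Efficiency = H/L = 2.5524/2.5900 = 98.5%.

98.5%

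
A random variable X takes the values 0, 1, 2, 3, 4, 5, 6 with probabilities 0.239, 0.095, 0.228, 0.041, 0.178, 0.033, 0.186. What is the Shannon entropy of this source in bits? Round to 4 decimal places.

H = −Σ pᵢ log₂ pᵢ.
−0.239·log₂(0.239) = 0.4935
−0.095·log₂(0.095) = 0.3226
−0.228·log₂(0.228) = 0.4863
−0.041·log₂(0.041) = 0.1889
−0.178·log₂(0.178) = 0.4432
−0.033·log₂(0.033) = 0.1624
−0.186·log₂(0.186) = 0.4514
Sum ≈ 2.5484 → 2.5484 bits.

2.5484 bits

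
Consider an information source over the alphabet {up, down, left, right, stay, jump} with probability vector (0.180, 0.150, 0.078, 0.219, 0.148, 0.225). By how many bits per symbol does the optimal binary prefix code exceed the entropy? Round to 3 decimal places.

0.041 bits

Entropy H = −Σ p log₂ p ≈ 2.5149 bits.
Huffman merges: 39/500+37/250→113/500; 3/20+9/50→33/100; 219/1000+9/40→111/250; 113/500+33/100→139/250; 111/250+139/250→1. L = 639/250 ≈ 2.5560.
L − H = 2.5560 − 2.5149 = 0.041 bits.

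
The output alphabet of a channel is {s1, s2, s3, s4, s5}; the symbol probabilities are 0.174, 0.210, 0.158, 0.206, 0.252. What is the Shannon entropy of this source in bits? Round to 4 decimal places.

2.3030 bits

H = −Σ pᵢ log₂ pᵢ.
−0.174·log₂(0.174) = 0.4390
−0.210·log₂(0.210) = 0.4728
−0.158·log₂(0.158) = 0.4206
−0.206·log₂(0.206) = 0.4695
−0.252·log₂(0.252) = 0.5011
Sum ≈ 2.3030 → 2.3030 bits.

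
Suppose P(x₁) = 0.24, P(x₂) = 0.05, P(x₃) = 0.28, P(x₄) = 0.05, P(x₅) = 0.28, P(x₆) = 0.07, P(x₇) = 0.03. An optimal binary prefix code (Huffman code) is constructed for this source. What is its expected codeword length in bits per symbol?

2.4 bits/symbol

Repeatedly combine the two least-probable nodes; the expected code length is the sum of the merged weights.
merge 3/100 + 1/20 → 2/25
merge 1/20 + 7/100 → 3/25
merge 2/25 + 3/25 → 1/5
merge 1/5 + 6/25 → 11/25
merge 7/25 + 7/25 → 14/25
merge 11/25 + 14/25 → 1
L = 2/25 + 3/25 + 1/5 + 11/25 + 14/25 + 1 = 12/5 = 2.4 bits/symbol.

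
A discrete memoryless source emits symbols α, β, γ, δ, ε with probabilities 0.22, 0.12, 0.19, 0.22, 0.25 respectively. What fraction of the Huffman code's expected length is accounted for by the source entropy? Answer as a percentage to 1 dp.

Entropy H = −Σ p log₂ p ≈ 2.2834 bits.
Huffman merges: 3/25+19/100→31/100; 11/50+11/50→11/25; 1/4+31/100→14/25; 11/25+14/25→1. L = 231/100 ≈ 2.3100.
Efficiency = H/L = 2.2834/2.3100 = 98.9%.

98.9%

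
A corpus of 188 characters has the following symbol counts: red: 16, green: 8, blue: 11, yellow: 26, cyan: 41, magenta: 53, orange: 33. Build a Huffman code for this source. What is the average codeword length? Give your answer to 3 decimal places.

Probabilities are the counts divided by 188.
Repeatedly combine the two least-probable nodes; the expected code length is the sum of the merged weights.
merge 2/47 + 11/188 → 19/188
merge 4/47 + 19/188 → 35/188
merge 13/94 + 33/188 → 59/188
merge 35/188 + 41/188 → 19/47
merge 53/188 + 59/188 → 28/47
merge 19/47 + 28/47 → 1
L = 19/188 + 35/188 + 59/188 + 19/47 + 28/47 + 1 = 489/188 ≈ 2.601 bits/symbol.

2.601 bits/symbol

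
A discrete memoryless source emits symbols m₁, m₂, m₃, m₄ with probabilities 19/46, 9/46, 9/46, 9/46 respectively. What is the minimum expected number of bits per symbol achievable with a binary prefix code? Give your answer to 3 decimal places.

Repeatedly combine the two least-probable nodes; the expected code length is the sum of the merged weights.
merge 9/46 + 9/46 → 9/23
merge 9/46 + 9/23 → 27/46
merge 19/46 + 27/46 → 1
L = 9/23 + 27/46 + 1 = 91/46 ≈ 1.978 bits/symbol.

1.978 bits/symbol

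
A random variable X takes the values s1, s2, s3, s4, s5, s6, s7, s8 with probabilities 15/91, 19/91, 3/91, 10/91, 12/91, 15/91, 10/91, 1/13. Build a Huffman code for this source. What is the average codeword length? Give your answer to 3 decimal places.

2.901 bits/symbol

Repeatedly combine the two least-probable nodes; the expected code length is the sum of the merged weights.
merge 3/91 + 1/13 → 10/91
merge 10/91 + 10/91 → 20/91
merge 10/91 + 12/91 → 22/91
merge 15/91 + 15/91 → 30/91
merge 19/91 + 20/91 → 3/7
merge 22/91 + 30/91 → 4/7
merge 3/7 + 4/7 → 1
L = 10/91 + 20/91 + 22/91 + 30/91 + 3/7 + 4/7 + 1 = 264/91 ≈ 2.901 bits/symbol.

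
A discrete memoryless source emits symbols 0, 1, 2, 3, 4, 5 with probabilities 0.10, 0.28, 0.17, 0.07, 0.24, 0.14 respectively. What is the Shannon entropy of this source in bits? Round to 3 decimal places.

H = −Σ pᵢ log₂ pᵢ.
−0.10·log₂(0.10) = 0.3322
−0.28·log₂(0.28) = 0.5142
−0.17·log₂(0.17) = 0.4346
−0.07·log₂(0.07) = 0.2686
−0.24·log₂(0.24) = 0.4941
−0.14·log₂(0.14) = 0.3971
Sum ≈ 2.4408 → 2.441 bits.

2.441 bits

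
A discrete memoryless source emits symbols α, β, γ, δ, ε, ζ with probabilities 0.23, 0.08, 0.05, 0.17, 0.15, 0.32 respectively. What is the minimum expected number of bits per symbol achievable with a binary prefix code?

Repeatedly combine the two least-probable nodes; the expected code length is the sum of the merged weights.
merge 1/20 + 2/25 → 13/100
merge 13/100 + 3/20 → 7/25
merge 17/100 + 23/100 → 2/5
merge 7/25 + 8/25 → 3/5
merge 2/5 + 3/5 → 1
L = 13/100 + 7/25 + 2/5 + 3/5 + 1 = 241/100 = 2.41 bits/symbol.

2.41 bits/symbol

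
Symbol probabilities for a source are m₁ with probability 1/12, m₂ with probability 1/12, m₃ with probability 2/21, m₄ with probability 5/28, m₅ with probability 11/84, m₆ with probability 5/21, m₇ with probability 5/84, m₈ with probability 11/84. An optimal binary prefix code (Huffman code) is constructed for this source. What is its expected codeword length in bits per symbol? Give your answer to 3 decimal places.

2.905 bits/symbol

Repeatedly combine the two least-probable nodes; the expected code length is the sum of the merged weights.
merge 5/84 + 1/12 → 1/7
merge 1/12 + 2/21 → 5/28
merge 11/84 + 11/84 → 11/42
merge 1/7 + 5/28 → 9/28
merge 5/28 + 5/21 → 5/12
merge 11/42 + 9/28 → 7/12
merge 5/12 + 7/12 → 1
L = 1/7 + 5/28 + 11/42 + 9/28 + 5/12 + 7/12 + 1 = 61/21 ≈ 2.905 bits/symbol.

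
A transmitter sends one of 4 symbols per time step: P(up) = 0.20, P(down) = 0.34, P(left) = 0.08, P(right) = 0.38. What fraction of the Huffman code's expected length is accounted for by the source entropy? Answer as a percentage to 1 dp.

Entropy H = −Σ p log₂ p ≈ 1.8155 bits.
Huffman merges: 2/25+1/5→7/25; 7/25+17/50→31/50; 19/50+31/50→1. L = 19/10 ≈ 1.9000.
Efficiency = H/L = 1.8155/1.9000 = 95.6%.

95.6%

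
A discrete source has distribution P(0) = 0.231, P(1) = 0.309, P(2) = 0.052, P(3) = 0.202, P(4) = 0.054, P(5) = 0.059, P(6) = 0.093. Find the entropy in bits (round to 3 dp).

2.487 bits

H = −Σ pᵢ log₂ pᵢ.
−0.231·log₂(0.231) = 0.4883
−0.309·log₂(0.309) = 0.5235
−0.052·log₂(0.052) = 0.2218
−0.202·log₂(0.202) = 0.4661
−0.054·log₂(0.054) = 0.2274
−0.059·log₂(0.059) = 0.2409
−0.093·log₂(0.093) = 0.3187
Sum ≈ 2.4868 → 2.487 bits.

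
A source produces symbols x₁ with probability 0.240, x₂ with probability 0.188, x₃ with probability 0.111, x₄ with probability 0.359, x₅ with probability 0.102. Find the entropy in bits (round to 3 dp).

H = −Σ pᵢ log₂ pᵢ.
−0.240·log₂(0.240) = 0.4941
−0.188·log₂(0.188) = 0.4533
−0.111·log₂(0.111) = 0.3520
−0.359·log₂(0.359) = 0.5306
−0.102·log₂(0.102) = 0.3359
Sum ≈ 2.1660 → 2.166 bits.

2.166 bits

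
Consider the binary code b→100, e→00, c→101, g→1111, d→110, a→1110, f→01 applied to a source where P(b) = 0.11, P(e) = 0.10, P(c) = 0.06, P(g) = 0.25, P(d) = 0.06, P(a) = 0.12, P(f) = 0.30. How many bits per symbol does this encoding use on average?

2.97 bits/symbol

L̄ = Σ pᵢ·ℓᵢ = 0.11·3 + 0.10·2 + 0.06·3 + 0.25·4 + 0.06·3 + 0.12·4 + 0.30·2 = 2.97 bits/symbol.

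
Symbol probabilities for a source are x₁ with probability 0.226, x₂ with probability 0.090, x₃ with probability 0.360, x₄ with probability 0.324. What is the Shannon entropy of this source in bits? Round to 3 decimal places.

H = −Σ pᵢ log₂ pᵢ.
−0.226·log₂(0.226) = 0.4849
−0.090·log₂(0.090) = 0.3127
−0.360·log₂(0.360) = 0.5306
−0.324·log₂(0.324) = 0.5268
Sum ≈ 1.8550 → 1.855 bits.

1.855 bits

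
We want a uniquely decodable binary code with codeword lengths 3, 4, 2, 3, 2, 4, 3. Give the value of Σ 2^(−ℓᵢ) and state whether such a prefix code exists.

1; yes

With common denominator 2^4 = 16: Σ 2^(−ℓᵢ) = 2/16 + 1/16 + 4/16 + 2/16 + 4/16 + 1/16 + 2/16 = 16/16 = 1.
Kraft's inequality requires Σ ≤ 1; here Σ = 1 ≤ 1, so such a prefix code exists.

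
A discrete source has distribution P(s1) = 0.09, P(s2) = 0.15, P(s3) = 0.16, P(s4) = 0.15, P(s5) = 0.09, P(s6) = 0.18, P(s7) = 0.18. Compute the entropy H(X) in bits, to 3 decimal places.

H = −Σ pᵢ log₂ pᵢ.
−0.09·log₂(0.09) = 0.3127
−0.15·log₂(0.15) = 0.4105
−0.16·log₂(0.16) = 0.4230
−0.15·log₂(0.15) = 0.4105
−0.09·log₂(0.09) = 0.3127
−0.18·log₂(0.18) = 0.4453
−0.18·log₂(0.18) = 0.4453
Sum ≈ 2.7600 → 2.760 bits.

2.760 bits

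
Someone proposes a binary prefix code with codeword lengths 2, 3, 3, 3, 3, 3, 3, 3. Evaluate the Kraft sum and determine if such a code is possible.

1.125; no

With common denominator 2^3 = 8: Σ 2^(−ℓᵢ) = 2/8 + 1/8 + 1/8 + 1/8 + 1/8 + 1/8 + 1/8 + 1/8 = 9/8 = 1.125.
Kraft's inequality requires Σ ≤ 1; here Σ = 1.125 > 1, so no such prefix code exists.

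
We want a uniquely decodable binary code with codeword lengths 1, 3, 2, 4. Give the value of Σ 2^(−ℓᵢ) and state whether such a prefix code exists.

With common denominator 2^4 = 16: Σ 2^(−ℓᵢ) = 8/16 + 2/16 + 4/16 + 1/16 = 15/16 = 0.9375.
Kraft's inequality requires Σ ≤ 1; here Σ = 0.9375 ≤ 1, so such a prefix code exists.

0.9375; yes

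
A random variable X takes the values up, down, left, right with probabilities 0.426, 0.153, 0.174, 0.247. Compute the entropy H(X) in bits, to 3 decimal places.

H = −Σ pᵢ log₂ pᵢ.
−0.426·log₂(0.426) = 0.5244
−0.153·log₂(0.153) = 0.4144
−0.174·log₂(0.174) = 0.4390
−0.247·log₂(0.247) = 0.4983
Sum ≈ 1.8761 → 1.876 bits.

1.876 bits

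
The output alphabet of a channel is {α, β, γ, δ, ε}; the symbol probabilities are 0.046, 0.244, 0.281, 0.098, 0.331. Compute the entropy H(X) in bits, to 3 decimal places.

2.072 bits

H = −Σ pᵢ log₂ pᵢ.
−0.046·log₂(0.046) = 0.2043
−0.244·log₂(0.244) = 0.4966
−0.281·log₂(0.281) = 0.5146
−0.098·log₂(0.098) = 0.3284
−0.331·log₂(0.331) = 0.5280
Sum ≈ 2.0719 → 2.072 bits.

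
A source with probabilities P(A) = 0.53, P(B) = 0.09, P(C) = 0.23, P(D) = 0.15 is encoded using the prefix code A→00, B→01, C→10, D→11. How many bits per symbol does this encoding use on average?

L̄ = Σ pᵢ·ℓᵢ = 0.53·2 + 0.09·2 + 0.23·2 + 0.15·2 = 2 bits/symbol.

2 bits/symbol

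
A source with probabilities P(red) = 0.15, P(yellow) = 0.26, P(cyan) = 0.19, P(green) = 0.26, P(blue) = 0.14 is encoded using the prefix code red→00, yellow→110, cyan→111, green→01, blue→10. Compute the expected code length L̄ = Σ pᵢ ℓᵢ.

2.45 bits/symbol

L̄ = Σ pᵢ·ℓᵢ = 0.15·2 + 0.26·3 + 0.19·3 + 0.26·2 + 0.14·2 = 2.45 bits/symbol.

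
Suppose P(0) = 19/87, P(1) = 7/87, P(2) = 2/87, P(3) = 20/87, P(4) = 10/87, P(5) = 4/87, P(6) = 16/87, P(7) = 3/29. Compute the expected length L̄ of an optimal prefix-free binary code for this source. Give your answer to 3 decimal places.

2.770 bits/symbol

Repeatedly combine the two least-probable nodes; the expected code length is the sum of the merged weights.
merge 2/87 + 4/87 → 2/29
merge 2/29 + 7/87 → 13/87
merge 3/29 + 10/87 → 19/87
merge 13/87 + 16/87 → 1/3
merge 19/87 + 19/87 → 38/87
merge 20/87 + 1/3 → 49/87
merge 38/87 + 49/87 → 1
L = 2/29 + 13/87 + 19/87 + 1/3 + 38/87 + 49/87 + 1 = 241/87 ≈ 2.770 bits/symbol.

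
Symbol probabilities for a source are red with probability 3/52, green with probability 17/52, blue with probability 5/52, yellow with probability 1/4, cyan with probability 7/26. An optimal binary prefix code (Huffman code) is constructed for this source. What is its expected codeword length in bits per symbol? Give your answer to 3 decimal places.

Repeatedly combine the two least-probable nodes; the expected code length is the sum of the merged weights.
merge 3/52 + 5/52 → 2/13
merge 2/13 + 1/4 → 21/52
merge 7/26 + 17/52 → 31/52
merge 21/52 + 31/52 → 1
L = 2/13 + 21/52 + 31/52 + 1 = 28/13 ≈ 2.154 bits/symbol.

2.154 bits/symbol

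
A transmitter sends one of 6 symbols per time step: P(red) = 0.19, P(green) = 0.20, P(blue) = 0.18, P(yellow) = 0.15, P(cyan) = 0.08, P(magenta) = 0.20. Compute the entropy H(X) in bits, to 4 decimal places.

H = −Σ pᵢ log₂ pᵢ.
−0.19·log₂(0.19) = 0.4552
−0.20·log₂(0.20) = 0.4644
−0.18·log₂(0.18) = 0.4453
−0.15·log₂(0.15) = 0.4105
−0.08·log₂(0.08) = 0.2915
−0.20·log₂(0.20) = 0.4644
Sum ≈ 2.5314 → 2.5314 bits.

2.5314 bits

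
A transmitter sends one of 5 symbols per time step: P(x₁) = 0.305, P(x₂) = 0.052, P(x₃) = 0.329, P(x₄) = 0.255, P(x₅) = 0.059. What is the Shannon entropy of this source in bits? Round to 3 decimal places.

2.016 bits

H = −Σ pᵢ log₂ pᵢ.
−0.305·log₂(0.305) = 0.5225
−0.052·log₂(0.052) = 0.2218
−0.329·log₂(0.329) = 0.5277
−0.255·log₂(0.255) = 0.5027
−0.059·log₂(0.059) = 0.2409
Sum ≈ 2.0156 → 2.016 bits.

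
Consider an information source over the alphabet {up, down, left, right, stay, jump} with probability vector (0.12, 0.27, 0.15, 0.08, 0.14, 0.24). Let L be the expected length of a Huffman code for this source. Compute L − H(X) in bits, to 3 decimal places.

0.020 bits

Entropy H = −Σ p log₂ p ≈ 2.4704 bits.
Huffman merges: 2/25+3/25→1/5; 7/50+3/20→29/100; 1/5+6/25→11/25; 27/100+29/100→14/25; 11/25+14/25→1. L = 249/100 ≈ 2.4900.
L − H = 2.4900 − 2.4704 = 0.020 bits.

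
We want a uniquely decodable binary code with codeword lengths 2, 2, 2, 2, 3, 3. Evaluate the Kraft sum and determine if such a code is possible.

1.25; no

With common denominator 2^3 = 8: Σ 2^(−ℓᵢ) = 2/8 + 2/8 + 2/8 + 2/8 + 1/8 + 1/8 = 10/8 = 1.25.
Kraft's inequality requires Σ ≤ 1; here Σ = 1.25 > 1, so no such prefix code exists.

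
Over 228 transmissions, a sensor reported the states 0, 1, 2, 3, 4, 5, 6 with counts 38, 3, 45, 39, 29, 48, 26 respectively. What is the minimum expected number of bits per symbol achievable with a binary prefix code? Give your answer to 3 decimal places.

Probabilities are the counts divided by 228.
Repeatedly combine the two least-probable nodes; the expected code length is the sum of the merged weights.
merge 1/76 + 13/114 → 29/228
merge 29/228 + 29/228 → 29/114
merge 1/6 + 13/76 → 77/228
merge 15/76 + 4/19 → 31/76
merge 29/114 + 77/228 → 45/76
merge 31/76 + 45/76 → 1
L = 29/228 + 29/114 + 77/228 + 31/76 + 45/76 + 1 = 155/57 ≈ 2.719 bits/symbol.

2.719 bits/symbol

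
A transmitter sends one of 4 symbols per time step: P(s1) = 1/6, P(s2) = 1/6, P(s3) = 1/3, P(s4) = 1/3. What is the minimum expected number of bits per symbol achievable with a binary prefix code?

2 bits/symbol

Repeatedly combine the two least-probable nodes; the expected code length is the sum of the merged weights.
merge 1/6 + 1/6 → 1/3
merge 1/3 + 1/3 → 2/3
merge 1/3 + 2/3 → 1
L = 1/3 + 2/3 + 1 = 2 bits/symbol.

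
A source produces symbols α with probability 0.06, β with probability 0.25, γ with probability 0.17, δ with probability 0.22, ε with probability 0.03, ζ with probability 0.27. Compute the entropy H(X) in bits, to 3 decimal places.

2.320 bits

H = −Σ pᵢ log₂ pᵢ.
−0.06·log₂(0.06) = 0.2435
−0.25·log₂(0.25) = 0.5000
−0.17·log₂(0.17) = 0.4346
−0.22·log₂(0.22) = 0.4806
−0.03·log₂(0.03) = 0.1518
−0.27·log₂(0.27) = 0.5100
Sum ≈ 2.3205 → 2.320 bits.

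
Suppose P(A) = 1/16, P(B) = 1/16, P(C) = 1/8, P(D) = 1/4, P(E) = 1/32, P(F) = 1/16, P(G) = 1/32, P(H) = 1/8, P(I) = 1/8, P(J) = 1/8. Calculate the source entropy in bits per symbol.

3.0625 bits

Each probability is a power of 1/2, so log₂(1/p) is an integer.
H = Σ p·log₂(1/p) = 1/16·4 + 1/16·4 + 1/8·3 + 1/4·2 + 1/32·5 + 1/16·4 + 1/32·5 + 1/8·3 + 1/8·3 + 1/8·3 = 3.0625 bits.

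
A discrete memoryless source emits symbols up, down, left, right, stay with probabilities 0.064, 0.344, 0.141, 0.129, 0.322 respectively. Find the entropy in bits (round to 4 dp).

H = −Σ pᵢ log₂ pᵢ.
−0.064·log₂(0.064) = 0.2538
−0.344·log₂(0.344) = 0.5296
−0.141·log₂(0.141) = 0.3985
−0.129·log₂(0.129) = 0.3811
−0.322·log₂(0.322) = 0.5264
Sum ≈ 2.0895 → 2.0895 bits.

2.0895 bits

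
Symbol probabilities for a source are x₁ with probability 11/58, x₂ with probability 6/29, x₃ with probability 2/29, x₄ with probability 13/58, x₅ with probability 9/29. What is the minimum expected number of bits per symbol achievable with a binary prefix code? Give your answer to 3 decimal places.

2.259 bits/symbol

Repeatedly combine the two least-probable nodes; the expected code length is the sum of the merged weights.
merge 2/29 + 11/58 → 15/58
merge 6/29 + 13/58 → 25/58
merge 15/58 + 9/29 → 33/58
merge 25/58 + 33/58 → 1
L = 15/58 + 25/58 + 33/58 + 1 = 131/58 ≈ 2.259 bits/symbol.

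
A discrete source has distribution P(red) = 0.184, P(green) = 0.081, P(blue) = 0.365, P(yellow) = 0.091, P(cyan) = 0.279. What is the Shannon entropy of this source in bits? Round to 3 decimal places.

2.102 bits

H = −Σ pᵢ log₂ pᵢ.
−0.184·log₂(0.184) = 0.4494
−0.081·log₂(0.081) = 0.2937
−0.365·log₂(0.365) = 0.5307
−0.091·log₂(0.091) = 0.3147
−0.279·log₂(0.279) = 0.5138
Sum ≈ 2.1023 → 2.102 bits.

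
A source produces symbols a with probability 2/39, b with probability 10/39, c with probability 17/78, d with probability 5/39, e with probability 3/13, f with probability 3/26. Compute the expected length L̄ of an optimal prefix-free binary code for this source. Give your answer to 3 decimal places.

Repeatedly combine the two least-probable nodes; the expected code length is the sum of the merged weights.
merge 2/39 + 3/26 → 1/6
merge 5/39 + 1/6 → 23/78
merge 17/78 + 3/13 → 35/78
merge 10/39 + 23/78 → 43/78
merge 35/78 + 43/78 → 1
L = 1/6 + 23/78 + 35/78 + 43/78 + 1 = 32/13 ≈ 2.462 bits/symbol.

2.462 bits/symbol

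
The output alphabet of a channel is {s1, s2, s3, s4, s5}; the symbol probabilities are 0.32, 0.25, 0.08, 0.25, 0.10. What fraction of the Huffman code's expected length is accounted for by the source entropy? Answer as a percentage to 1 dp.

Entropy H = −Σ p log₂ p ≈ 2.1497 bits.
Huffman merges: 2/25+1/10→9/50; 9/50+1/4→43/100; 1/4+8/25→57/100; 43/100+57/100→1. L = 109/50 ≈ 2.1800.
Efficiency = H/L = 2.1497/2.1800 = 98.6%.

98.6%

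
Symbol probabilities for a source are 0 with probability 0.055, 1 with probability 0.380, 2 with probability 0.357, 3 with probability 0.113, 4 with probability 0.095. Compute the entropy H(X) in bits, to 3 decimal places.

H = −Σ pᵢ log₂ pᵢ.
−0.055·log₂(0.055) = 0.2301
−0.380·log₂(0.380) = 0.5305
−0.357·log₂(0.357) = 0.5305
−0.113·log₂(0.113) = 0.3555
−0.095·log₂(0.095) = 0.3226
Sum ≈ 1.9692 → 1.969 bits.

1.969 bits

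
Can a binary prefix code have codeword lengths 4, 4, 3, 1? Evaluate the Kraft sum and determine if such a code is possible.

With common denominator 2^4 = 16: Σ 2^(−ℓᵢ) = 1/16 + 1/16 + 2/16 + 8/16 = 12/16 = 0.75.
Kraft's inequality requires Σ ≤ 1; here Σ = 0.75 ≤ 1, so such a prefix code exists.

0.75; yes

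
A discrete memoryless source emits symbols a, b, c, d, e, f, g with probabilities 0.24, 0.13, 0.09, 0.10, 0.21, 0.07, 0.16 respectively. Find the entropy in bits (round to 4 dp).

2.6860 bits

H = −Σ pᵢ log₂ pᵢ.
−0.24·log₂(0.24) = 0.4941
−0.13·log₂(0.13) = 0.3826
−0.09·log₂(0.09) = 0.3127
−0.10·log₂(0.10) = 0.3322
−0.21·log₂(0.21) = 0.4728
−0.07·log₂(0.07) = 0.2686
−0.16·log₂(0.16) = 0.4230
Sum ≈ 2.6860 → 2.6860 bits.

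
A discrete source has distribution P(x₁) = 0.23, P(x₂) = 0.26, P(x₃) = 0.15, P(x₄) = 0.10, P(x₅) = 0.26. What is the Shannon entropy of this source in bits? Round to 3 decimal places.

H = −Σ pᵢ log₂ pᵢ.
−0.23·log₂(0.23) = 0.4877
−0.26·log₂(0.26) = 0.5053
−0.15·log₂(0.15) = 0.4105
−0.10·log₂(0.10) = 0.3322
−0.26·log₂(0.26) = 0.5053
Sum ≈ 2.2410 → 2.241 bits.

2.241 bits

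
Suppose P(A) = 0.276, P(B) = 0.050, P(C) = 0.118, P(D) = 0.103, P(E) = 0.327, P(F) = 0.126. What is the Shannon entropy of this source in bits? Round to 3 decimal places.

2.334 bits

H = −Σ pᵢ log₂ pᵢ.
−0.276·log₂(0.276) = 0.5126
−0.050·log₂(0.050) = 0.2161
−0.118·log₂(0.118) = 0.3638
−0.103·log₂(0.103) = 0.3378
−0.327·log₂(0.327) = 0.5273
−0.126·log₂(0.126) = 0.3766
Sum ≈ 2.3342 → 2.334 bits.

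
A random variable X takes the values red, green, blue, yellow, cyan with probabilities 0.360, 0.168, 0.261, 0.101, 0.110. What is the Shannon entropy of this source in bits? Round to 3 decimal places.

2.153 bits

H = −Σ pᵢ log₂ pᵢ.
−0.360·log₂(0.360) = 0.5306
−0.168·log₂(0.168) = 0.4323
−0.261·log₂(0.261) = 0.5058
−0.101·log₂(0.101) = 0.3341
−0.110·log₂(0.110) = 0.3503
Sum ≈ 2.1531 → 2.153 bits.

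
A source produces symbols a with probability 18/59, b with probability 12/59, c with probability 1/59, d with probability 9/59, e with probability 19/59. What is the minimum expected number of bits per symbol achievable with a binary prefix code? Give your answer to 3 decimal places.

2.169 bits/symbol

Repeatedly combine the two least-probable nodes; the expected code length is the sum of the merged weights.
merge 1/59 + 9/59 → 10/59
merge 10/59 + 12/59 → 22/59
merge 18/59 + 19/59 → 37/59
merge 22/59 + 37/59 → 1
L = 10/59 + 22/59 + 37/59 + 1 = 128/59 ≈ 2.169 bits/symbol.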